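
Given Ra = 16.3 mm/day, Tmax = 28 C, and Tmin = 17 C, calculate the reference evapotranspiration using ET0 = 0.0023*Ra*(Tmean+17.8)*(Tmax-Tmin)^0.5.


Tmean = (Tmax + Tmin)/2 = (28 + 17)/2 = 22.5
ET0 = 0.0023 * 16.3 * (22.5 + 17.8) * sqrt(28 - 17)
ET0 = 0.0023 * 16.3 * 40.3 * 3.316625

5.0109 mm/day


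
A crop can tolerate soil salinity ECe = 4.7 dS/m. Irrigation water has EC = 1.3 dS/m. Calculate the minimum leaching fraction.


LR = ECiw / (5*ECe - ECiw)
LR = 1.3 / (5*4.7 - 1.3)
LR = 1.3 / 22.2000

0.0586


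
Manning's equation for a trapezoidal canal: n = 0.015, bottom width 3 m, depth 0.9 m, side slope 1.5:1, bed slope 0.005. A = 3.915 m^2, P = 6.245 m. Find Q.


R = A/P = 3.915/6.245 = 0.626902
Q = (1/0.015) * 3.915 * 0.626902^(2/3) * 0.005^0.5

13.5184 m^3/s


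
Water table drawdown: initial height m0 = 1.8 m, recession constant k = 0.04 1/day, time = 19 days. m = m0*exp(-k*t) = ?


m = m0 * exp(-k*t)
m = 1.8 * exp(-0.04 * 19)
m = 1.8 * exp(-0.7600)

0.8418 m


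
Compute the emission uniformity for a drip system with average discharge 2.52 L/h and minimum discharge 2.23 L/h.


EU = (q_min/q_avg)*100 = (2.23/2.52)*100 = 88.4921%

88.4921 %


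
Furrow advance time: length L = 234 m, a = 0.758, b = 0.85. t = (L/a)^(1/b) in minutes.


t = (L/a)^(1/b)
t = (234/0.758)^(1/0.85)
t = 308.707124^(1/0.85)

848.9428 min


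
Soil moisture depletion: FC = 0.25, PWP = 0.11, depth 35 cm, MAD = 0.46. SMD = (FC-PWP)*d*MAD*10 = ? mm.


SMD = (FC - PWP) * d * MAD * 10
SMD = (0.25 - 0.11) * 35 * 0.46 * 10
SMD = 0.1400 * 35 * 0.46 * 10

22.5400 mm


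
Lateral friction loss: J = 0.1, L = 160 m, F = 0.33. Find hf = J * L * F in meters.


hf = J * L * F = 0.1 * 160 * 0.33 = 5.2800 m

5.2800 m


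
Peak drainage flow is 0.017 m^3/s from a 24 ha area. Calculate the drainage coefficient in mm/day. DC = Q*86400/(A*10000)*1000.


DC = Q * 86400 / (A * 10000) * 1000
DC = 0.017 * 86400 / (24 * 10000) * 1000
DC = 1468800.0000 / 240000

6.1200 mm/day


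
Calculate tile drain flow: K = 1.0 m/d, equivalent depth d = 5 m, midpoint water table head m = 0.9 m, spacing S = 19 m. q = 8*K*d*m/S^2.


q = 8*K*d*m/S^2
q = 8*1.0*5*0.9/19^2
q = 36.0000 / 361

0.0997 m/d


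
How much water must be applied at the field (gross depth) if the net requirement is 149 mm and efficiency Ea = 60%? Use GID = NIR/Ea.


Ea = 60% = 0.6
GID = NIR / Ea = 149 / 0.6 = 248.3333 mm

248.3333 mm


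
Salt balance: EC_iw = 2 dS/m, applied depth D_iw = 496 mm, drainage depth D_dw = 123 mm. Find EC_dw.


EC_dw = EC_iw * D_iw / D_dw
EC_dw = 2 * 496 / 123
EC_dw = 992 / 123

8.0650 dS/m


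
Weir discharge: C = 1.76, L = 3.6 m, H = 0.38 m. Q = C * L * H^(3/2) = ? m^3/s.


Q = C * L * H^(3/2) = 1.76 * 3.6 * 0.38^1.5 = 1.76 * 3.6 * 0.234248

1.4842 m^3/s


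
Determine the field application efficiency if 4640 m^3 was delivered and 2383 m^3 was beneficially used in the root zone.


Ea = V_root / V_field * 100 = 2383 / 4640 * 100 = 51.3578%

51.3578 %


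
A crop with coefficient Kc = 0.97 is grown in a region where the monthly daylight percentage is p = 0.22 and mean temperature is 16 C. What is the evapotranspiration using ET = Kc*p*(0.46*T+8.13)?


ET = Kc * p * (0.46*T + 8.13)
ET = 0.97 * 0.22 * (0.46*16 + 8.13)
ET = 0.97 * 0.22 * 15.4900

3.3056 mm/day


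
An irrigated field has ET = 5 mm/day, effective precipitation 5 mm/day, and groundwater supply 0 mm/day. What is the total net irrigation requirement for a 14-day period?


Daily deficit = ET - Pe - GW = 5 - 5 - 0 = 0 mm/day
NIR = 0 * 14 = 0 mm

0 mm


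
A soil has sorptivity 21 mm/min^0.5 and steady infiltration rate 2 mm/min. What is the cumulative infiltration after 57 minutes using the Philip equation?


F = S*sqrt(t) + A*t
F = 21*sqrt(57) + 2*57
F = 21*7.549834 + 114

272.5465 mm


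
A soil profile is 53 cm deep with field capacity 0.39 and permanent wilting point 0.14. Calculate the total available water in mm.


AWC = (FC - PWP) * d * 10
AWC = (0.39 - 0.14) * 53 * 10
AWC = 0.2500 * 53 * 10

132.5000 mm


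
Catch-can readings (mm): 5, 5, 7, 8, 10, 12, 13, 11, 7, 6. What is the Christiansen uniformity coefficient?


mean = 8.400000 mm
MAD = 2.480000 mm
CU = (1 - 2.480000/8.400000)*100

70.4762 %


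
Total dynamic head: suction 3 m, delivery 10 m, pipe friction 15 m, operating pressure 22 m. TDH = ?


TDH = Hs + Hd + hf + Hp = 3 + 10 + 15 + 22 = 50

50 m


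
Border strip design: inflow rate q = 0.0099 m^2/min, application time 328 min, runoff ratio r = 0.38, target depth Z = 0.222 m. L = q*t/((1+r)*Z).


L = q*t/((1+r)*Z)
L = 0.0099*328/((1+0.38)*0.222)
L = 3.2472/0.30636

10.5993 m


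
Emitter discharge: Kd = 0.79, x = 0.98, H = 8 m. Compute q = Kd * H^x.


q = Kd * H^x = 0.79 * 8^0.98 = 0.79 * 7.674113

6.0625 L/h


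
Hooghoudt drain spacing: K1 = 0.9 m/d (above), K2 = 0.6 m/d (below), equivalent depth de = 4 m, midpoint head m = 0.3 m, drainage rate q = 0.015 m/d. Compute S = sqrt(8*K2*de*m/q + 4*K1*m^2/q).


S^2 = 8*K2*de*m/q + 4*K1*m^2/q
S^2 = 8*0.6*4*0.3/0.015 + 4*0.9*0.3^2/0.015
S = sqrt(405.6000)

20.1395 m


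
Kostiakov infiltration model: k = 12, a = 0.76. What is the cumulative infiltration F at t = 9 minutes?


F = k * t^a = 12 * 9^0.76
F = 12 * 5.311587

63.7390 mm


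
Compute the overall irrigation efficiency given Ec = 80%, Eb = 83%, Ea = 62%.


Ec = 0.8, Eb = 0.83, Ea = 0.62
E = 0.8 * 0.83 * 0.62 * 100 = 41.1680%

41.1680 %


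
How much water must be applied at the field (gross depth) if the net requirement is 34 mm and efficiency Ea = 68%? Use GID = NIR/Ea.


Ea = 68% = 0.68
GID = NIR / Ea = 34 / 0.68 = 50.0000 mm

50.0000 mm


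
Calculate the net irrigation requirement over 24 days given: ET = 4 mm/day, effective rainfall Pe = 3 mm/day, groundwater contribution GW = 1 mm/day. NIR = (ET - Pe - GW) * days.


Daily deficit = ET - Pe - GW = 4 - 3 - 1 = 0 mm/day
NIR = 0 * 24 = 0 mm

0 mm


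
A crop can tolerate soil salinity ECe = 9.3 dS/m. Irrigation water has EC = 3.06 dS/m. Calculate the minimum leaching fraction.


LR = ECiw / (5*ECe - ECiw)
LR = 3.06 / (5*9.3 - 3.06)
LR = 3.06 / 43.4400

0.0704


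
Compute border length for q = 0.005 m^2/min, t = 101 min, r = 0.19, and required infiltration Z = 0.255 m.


L = q*t/((1+r)*Z)
L = 0.005*101/((1+0.19)*0.255)
L = 0.505/0.30345

1.6642 m


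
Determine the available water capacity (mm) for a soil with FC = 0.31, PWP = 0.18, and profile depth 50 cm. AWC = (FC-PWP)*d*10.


AWC = (FC - PWP) * d * 10
AWC = (0.31 - 0.18) * 50 * 10
AWC = 0.1300 * 50 * 10

65.0000 mm


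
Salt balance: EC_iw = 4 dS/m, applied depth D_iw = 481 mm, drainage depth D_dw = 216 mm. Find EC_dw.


EC_dw = EC_iw * D_iw / D_dw
EC_dw = 4 * 481 / 216
EC_dw = 1924 / 216

8.9074 dS/m


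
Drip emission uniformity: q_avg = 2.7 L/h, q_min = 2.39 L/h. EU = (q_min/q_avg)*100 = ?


EU = (q_min/q_avg)*100 = (2.39/2.7)*100 = 88.5185%

88.5185 %


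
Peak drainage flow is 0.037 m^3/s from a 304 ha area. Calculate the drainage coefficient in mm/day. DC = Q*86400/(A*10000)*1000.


DC = Q * 86400 / (A * 10000) * 1000
DC = 0.037 * 86400 / (304 * 10000) * 1000
DC = 3196800.0000 / 3040000

1.0516 mm/day


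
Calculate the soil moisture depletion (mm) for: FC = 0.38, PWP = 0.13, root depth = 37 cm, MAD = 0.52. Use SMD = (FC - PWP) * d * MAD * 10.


SMD = (FC - PWP) * d * MAD * 10
SMD = (0.38 - 0.13) * 37 * 0.52 * 10
SMD = 0.2500 * 37 * 0.52 * 10

48.1000 mm


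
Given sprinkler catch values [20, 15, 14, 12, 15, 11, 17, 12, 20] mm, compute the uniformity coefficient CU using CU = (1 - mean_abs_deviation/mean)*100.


mean = 15.111111 mm
MAD = 2.592593 mm
CU = (1 - 2.592593/15.111111)*100

82.8431 %


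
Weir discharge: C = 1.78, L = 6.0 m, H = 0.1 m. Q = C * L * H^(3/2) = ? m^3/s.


Q = C * L * H^(3/2) = 1.78 * 6.0 * 0.1^1.5 = 1.78 * 6.0 * 0.031623

0.3377 m^3/s


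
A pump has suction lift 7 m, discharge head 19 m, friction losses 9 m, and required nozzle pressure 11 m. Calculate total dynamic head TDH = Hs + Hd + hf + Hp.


TDH = Hs + Hd + hf + Hp = 7 + 19 + 9 + 11 = 46

46 m


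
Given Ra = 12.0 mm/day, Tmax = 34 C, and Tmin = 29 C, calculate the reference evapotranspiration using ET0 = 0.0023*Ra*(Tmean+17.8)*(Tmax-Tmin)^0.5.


Tmean = (Tmax + Tmin)/2 = (34 + 29)/2 = 31.5
ET0 = 0.0023 * 12.0 * (31.5 + 17.8) * sqrt(34 - 29)
ET0 = 0.0023 * 12.0 * 49.3 * 2.236068

3.0426 mm/day


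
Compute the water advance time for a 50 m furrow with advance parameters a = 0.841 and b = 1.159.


t = (L/a)^(1/b)
t = (50/0.841)^(1/1.159)
t = 59.453032^(1/1.159)

33.9453 min


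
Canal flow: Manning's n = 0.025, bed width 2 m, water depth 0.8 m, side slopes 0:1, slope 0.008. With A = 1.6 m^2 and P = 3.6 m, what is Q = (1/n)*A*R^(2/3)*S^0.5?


R = A/P = 1.6/3.6 = 0.444444
Q = (1/0.025) * 1.6 * 0.444444^(2/3) * 0.008^0.5

3.3338 m^3/s


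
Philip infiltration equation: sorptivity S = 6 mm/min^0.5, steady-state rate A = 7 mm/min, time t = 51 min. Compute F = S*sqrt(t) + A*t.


F = S*sqrt(t) + A*t
F = 6*sqrt(51) + 7*51
F = 6*7.141428 + 357

399.8486 mm


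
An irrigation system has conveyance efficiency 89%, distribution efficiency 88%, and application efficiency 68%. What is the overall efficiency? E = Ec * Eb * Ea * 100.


Ec = 0.89, Eb = 0.88, Ea = 0.68
E = 0.89 * 0.88 * 0.68 * 100 = 53.2576%

53.2576 %


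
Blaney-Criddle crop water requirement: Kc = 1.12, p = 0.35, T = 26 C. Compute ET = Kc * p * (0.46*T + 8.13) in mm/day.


ET = Kc * p * (0.46*T + 8.13)
ET = 1.12 * 0.35 * (0.46*26 + 8.13)
ET = 1.12 * 0.35 * 20.0900

7.8753 mm/day


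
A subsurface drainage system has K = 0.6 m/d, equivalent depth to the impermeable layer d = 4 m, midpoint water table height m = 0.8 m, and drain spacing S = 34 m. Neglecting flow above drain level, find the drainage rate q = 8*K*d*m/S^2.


q = 8*K*d*m/S^2
q = 8*0.6*4*0.8/34^2
q = 15.3600 / 1156

0.0133 m/d


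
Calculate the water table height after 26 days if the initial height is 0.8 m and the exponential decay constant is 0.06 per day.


m = m0 * exp(-k*t)
m = 0.8 * exp(-0.06 * 26)
m = 0.8 * exp(-1.5600)

0.1681 m


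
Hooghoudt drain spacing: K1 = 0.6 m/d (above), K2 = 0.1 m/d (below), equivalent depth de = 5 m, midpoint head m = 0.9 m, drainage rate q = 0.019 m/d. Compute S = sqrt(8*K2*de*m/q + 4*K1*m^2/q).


S^2 = 8*K2*de*m/q + 4*K1*m^2/q
S^2 = 8*0.1*5*0.9/0.019 + 4*0.6*0.9^2/0.019
S = sqrt(291.7895)

17.0818 m


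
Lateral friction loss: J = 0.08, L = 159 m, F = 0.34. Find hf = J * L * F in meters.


hf = J * L * F = 0.08 * 159 * 0.34 = 4.3248 m

4.3248 m


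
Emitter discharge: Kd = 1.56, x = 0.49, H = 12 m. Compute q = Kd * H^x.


q = Kd * H^x = 1.56 * 12^0.49 = 1.56 * 3.379083

5.2714 L/h


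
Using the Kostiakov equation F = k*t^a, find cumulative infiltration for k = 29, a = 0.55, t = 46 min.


F = k * t^a = 29 * 46^0.55
F = 29 * 8.213283

238.1852 mm


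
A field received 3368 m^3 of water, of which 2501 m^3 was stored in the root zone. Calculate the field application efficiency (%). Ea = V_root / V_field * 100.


Ea = V_root / V_field * 100 = 2501 / 3368 * 100 = 74.2577%

74.2577 %


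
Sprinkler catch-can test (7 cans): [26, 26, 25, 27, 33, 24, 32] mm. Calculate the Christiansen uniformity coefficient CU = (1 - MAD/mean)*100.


mean = 27.571429 mm
MAD = 2.816327 mm
CU = (1 - 2.816327/27.571429)*100

89.7853 %


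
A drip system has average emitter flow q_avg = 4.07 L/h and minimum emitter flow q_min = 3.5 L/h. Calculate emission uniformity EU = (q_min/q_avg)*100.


EU = (q_min/q_avg)*100 = (3.5/4.07)*100 = 85.9951%

85.9951 %


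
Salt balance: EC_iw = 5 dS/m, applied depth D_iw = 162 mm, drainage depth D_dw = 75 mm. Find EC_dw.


EC_dw = EC_iw * D_iw / D_dw
EC_dw = 5 * 162 / 75
EC_dw = 810 / 75

10.8000 dS/m


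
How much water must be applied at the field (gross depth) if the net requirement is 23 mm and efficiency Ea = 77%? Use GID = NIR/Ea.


Ea = 77% = 0.77
GID = NIR / Ea = 23 / 0.77 = 29.8701 mm

29.8701 mm


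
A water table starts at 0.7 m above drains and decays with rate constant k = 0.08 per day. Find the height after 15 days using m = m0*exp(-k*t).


m = m0 * exp(-k*t)
m = 0.7 * exp(-0.08 * 15)
m = 0.7 * exp(-1.2000)

0.2108 m


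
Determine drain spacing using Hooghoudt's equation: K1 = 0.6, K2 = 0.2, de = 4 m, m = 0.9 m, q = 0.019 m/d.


S^2 = 8*K2*de*m/q + 4*K1*m^2/q
S^2 = 8*0.2*4*0.9/0.019 + 4*0.6*0.9^2/0.019
S = sqrt(405.4737)

20.1364 m


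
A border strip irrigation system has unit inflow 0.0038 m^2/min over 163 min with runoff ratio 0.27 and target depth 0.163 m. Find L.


L = q*t/((1+r)*Z)
L = 0.0038*163/((1+0.27)*0.163)
L = 0.6194/0.20701

2.9921 m


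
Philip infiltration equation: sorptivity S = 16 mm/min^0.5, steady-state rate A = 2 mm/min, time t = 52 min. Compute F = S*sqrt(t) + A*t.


F = S*sqrt(t) + A*t
F = 16*sqrt(52) + 2*52
F = 16*7.211103 + 104

219.3776 mm


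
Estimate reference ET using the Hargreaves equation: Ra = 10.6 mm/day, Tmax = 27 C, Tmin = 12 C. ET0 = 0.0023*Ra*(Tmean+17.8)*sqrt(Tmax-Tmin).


Tmean = (Tmax + Tmin)/2 = (27 + 12)/2 = 19.5
ET0 = 0.0023 * 10.6 * (19.5 + 17.8) * sqrt(27 - 12)
ET0 = 0.0023 * 10.6 * 37.3 * 3.872983

3.5220 mm/day


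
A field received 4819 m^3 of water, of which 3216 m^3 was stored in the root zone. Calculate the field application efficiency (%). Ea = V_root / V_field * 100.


Ea = V_root / V_field * 100 = 3216 / 4819 * 100 = 66.7358%

66.7358 %


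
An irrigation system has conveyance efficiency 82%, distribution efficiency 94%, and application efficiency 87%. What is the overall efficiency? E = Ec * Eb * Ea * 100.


Ec = 0.82, Eb = 0.94, Ea = 0.87
E = 0.82 * 0.94 * 0.87 * 100 = 67.0596%

67.0596 %


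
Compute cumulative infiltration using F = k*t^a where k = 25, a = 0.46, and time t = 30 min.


F = k * t^a = 25 * 30^0.46
F = 25 * 4.780527

119.5132 mm


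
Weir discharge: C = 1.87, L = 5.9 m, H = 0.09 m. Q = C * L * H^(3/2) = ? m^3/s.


Q = C * L * H^(3/2) = 1.87 * 5.9 * 0.09^1.5 = 1.87 * 5.9 * 0.027000

0.2979 m^3/s


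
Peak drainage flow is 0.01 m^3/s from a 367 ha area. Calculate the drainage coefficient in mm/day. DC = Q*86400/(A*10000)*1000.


DC = Q * 86400 / (A * 10000) * 1000
DC = 0.01 * 86400 / (367 * 10000) * 1000
DC = 864000.0000 / 3670000

0.2354 mm/day


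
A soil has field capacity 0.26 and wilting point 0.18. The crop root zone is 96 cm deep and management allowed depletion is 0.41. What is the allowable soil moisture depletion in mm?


SMD = (FC - PWP) * d * MAD * 10
SMD = (0.26 - 0.18) * 96 * 0.41 * 10
SMD = 0.0800 * 96 * 0.41 * 10

31.4880 mm


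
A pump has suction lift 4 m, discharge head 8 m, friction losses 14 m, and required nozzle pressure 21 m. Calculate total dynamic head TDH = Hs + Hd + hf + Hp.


TDH = Hs + Hd + hf + Hp = 4 + 8 + 14 + 21 = 47

47 m


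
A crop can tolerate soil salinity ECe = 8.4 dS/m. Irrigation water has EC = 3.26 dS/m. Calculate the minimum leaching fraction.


LR = ECiw / (5*ECe - ECiw)
LR = 3.26 / (5*8.4 - 3.26)
LR = 3.26 / 38.7400

0.0842


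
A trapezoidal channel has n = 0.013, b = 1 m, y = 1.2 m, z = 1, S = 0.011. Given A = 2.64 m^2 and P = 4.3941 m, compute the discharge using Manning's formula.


R = A/P = 2.64/4.3941 = 0.600806
Q = (1/0.013) * 2.64 * 0.600806^(2/3) * 0.011^0.5

15.1651 m^3/s


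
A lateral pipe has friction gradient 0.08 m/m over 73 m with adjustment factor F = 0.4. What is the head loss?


hf = J * L * F = 0.08 * 73 * 0.4 = 2.3360 m

2.3360 m


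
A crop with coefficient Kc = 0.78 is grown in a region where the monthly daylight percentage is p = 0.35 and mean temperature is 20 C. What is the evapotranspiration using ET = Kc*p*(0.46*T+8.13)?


ET = Kc * p * (0.46*T + 8.13)
ET = 0.78 * 0.35 * (0.46*20 + 8.13)
ET = 0.78 * 0.35 * 17.3300

4.7311 mm/day


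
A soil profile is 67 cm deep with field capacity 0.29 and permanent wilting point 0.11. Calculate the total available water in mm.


AWC = (FC - PWP) * d * 10
AWC = (0.29 - 0.11) * 67 * 10
AWC = 0.1800 * 67 * 10

120.6000 mm


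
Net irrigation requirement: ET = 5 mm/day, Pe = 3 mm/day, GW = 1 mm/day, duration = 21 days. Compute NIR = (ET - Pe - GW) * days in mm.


Daily deficit = ET - Pe - GW = 5 - 3 - 1 = 1 mm/day
NIR = 1 * 21 = 21 mm

21.0000 mm


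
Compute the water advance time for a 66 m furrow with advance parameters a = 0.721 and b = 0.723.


t = (L/a)^(1/b)
t = (66/0.721)^(1/0.723)
t = 91.539528^(1/0.723)

516.5968 min


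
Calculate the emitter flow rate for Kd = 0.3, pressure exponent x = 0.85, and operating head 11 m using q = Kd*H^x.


q = Kd * H^x = 0.3 * 11^0.85 = 0.3 * 7.676863

2.3031 L/h


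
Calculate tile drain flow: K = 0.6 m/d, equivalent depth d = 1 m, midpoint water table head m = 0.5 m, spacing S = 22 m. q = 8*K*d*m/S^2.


q = 8*K*d*m/S^2
q = 8*0.6*1*0.5/22^2
q = 2.4000 / 484

0.0050 m/d


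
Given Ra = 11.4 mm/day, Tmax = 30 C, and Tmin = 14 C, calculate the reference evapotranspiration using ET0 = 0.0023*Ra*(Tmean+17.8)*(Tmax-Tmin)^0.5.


Tmean = (Tmax + Tmin)/2 = (30 + 14)/2 = 22.0
ET0 = 0.0023 * 11.4 * (22.0 + 17.8) * sqrt(30 - 14)
ET0 = 0.0023 * 11.4 * 39.8 * 4.000000

4.1742 mm/day


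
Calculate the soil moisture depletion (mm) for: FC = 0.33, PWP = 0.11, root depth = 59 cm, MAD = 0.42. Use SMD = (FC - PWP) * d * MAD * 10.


SMD = (FC - PWP) * d * MAD * 10
SMD = (0.33 - 0.11) * 59 * 0.42 * 10
SMD = 0.2200 * 59 * 0.42 * 10

54.5160 mm


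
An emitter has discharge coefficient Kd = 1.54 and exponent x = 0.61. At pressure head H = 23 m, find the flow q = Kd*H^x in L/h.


q = Kd * H^x = 1.54 * 23^0.61 = 1.54 * 6.771018

10.4274 L/h


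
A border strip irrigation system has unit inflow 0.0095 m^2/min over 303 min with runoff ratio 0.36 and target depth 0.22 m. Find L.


L = q*t/((1+r)*Z)
L = 0.0095*303/((1+0.36)*0.22)
L = 2.8785/0.2992

9.6207 m


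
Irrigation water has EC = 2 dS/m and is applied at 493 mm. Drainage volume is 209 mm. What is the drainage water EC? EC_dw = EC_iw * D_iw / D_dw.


EC_dw = EC_iw * D_iw / D_dw
EC_dw = 2 * 493 / 209
EC_dw = 986 / 209

4.7177 dS/m


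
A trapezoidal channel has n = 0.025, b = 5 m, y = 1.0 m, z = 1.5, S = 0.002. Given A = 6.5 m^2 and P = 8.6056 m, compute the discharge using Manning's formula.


R = A/P = 6.5/8.6056 = 0.755322
Q = (1/0.025) * 6.5 * 0.755322^(2/3) * 0.002^0.5

9.6437 m^3/s


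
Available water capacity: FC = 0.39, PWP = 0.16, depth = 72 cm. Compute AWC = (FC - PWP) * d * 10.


AWC = (FC - PWP) * d * 10
AWC = (0.39 - 0.16) * 72 * 10
AWC = 0.2300 * 72 * 10

165.6000 mm


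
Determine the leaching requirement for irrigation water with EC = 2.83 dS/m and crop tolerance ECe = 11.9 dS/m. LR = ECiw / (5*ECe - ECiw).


LR = ECiw / (5*ECe - ECiw)
LR = 2.83 / (5*11.9 - 2.83)
LR = 2.83 / 56.6700

0.0499


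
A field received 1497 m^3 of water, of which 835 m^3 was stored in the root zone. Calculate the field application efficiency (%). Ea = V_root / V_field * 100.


Ea = V_root / V_field * 100 = 835 / 1497 * 100 = 55.7782%

55.7782 %


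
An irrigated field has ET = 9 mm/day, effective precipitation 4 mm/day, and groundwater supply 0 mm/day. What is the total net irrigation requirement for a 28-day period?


Daily deficit = ET - Pe - GW = 9 - 4 - 0 = 5 mm/day
NIR = 5 * 28 = 140 mm

140.0000 mm


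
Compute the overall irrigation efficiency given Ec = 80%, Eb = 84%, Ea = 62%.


Ec = 0.8, Eb = 0.84, Ea = 0.62
E = 0.8 * 0.84 * 0.62 * 100 = 41.6640%

41.6640 %


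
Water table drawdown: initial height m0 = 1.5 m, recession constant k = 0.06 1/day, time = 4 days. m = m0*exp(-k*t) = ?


m = m0 * exp(-k*t)
m = 1.5 * exp(-0.06 * 4)
m = 1.5 * exp(-0.2400)

1.1799 m


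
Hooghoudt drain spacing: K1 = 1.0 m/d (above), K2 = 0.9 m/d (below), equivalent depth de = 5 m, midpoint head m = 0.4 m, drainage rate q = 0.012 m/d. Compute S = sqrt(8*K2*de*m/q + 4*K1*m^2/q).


S^2 = 8*K2*de*m/q + 4*K1*m^2/q
S^2 = 8*0.9*5*0.4/0.012 + 4*1.0*0.4^2/0.012
S = sqrt(1253.3333)

35.4024 m


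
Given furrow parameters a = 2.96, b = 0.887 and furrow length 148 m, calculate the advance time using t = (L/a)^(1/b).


t = (L/a)^(1/b)
t = (148/2.96)^(1/0.887)
t = 50.000000^(1/0.887)

82.3022 min


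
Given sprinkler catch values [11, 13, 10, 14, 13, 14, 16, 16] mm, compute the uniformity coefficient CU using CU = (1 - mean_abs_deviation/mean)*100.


mean = 13.375000 mm
MAD = 1.625000 mm
CU = (1 - 1.625000/13.375000)*100

87.8505 %


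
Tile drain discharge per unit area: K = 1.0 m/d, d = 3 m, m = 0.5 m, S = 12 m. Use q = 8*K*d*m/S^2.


q = 8*K*d*m/S^2
q = 8*1.0*3*0.5/12^2
q = 12.0000 / 144

0.0833 m/d


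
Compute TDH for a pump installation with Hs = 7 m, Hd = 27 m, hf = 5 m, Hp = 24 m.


TDH = Hs + Hd + hf + Hp = 7 + 27 + 5 + 24 = 63

63 m


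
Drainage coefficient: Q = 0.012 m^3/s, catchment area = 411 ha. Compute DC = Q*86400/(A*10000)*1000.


DC = Q * 86400 / (A * 10000) * 1000
DC = 0.012 * 86400 / (411 * 10000) * 1000
DC = 1036800.0000 / 4110000

0.2523 mm/day


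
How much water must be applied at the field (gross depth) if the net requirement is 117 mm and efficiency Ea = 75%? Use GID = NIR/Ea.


Ea = 75% = 0.75
GID = NIR / Ea = 117 / 0.75 = 156.0000 mm

156.0000 mm


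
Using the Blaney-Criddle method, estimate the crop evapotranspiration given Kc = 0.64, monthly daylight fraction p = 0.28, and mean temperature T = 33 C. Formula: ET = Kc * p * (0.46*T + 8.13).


ET = Kc * p * (0.46*T + 8.13)
ET = 0.64 * 0.28 * (0.46*33 + 8.13)
ET = 0.64 * 0.28 * 23.3100

4.1772 mm/day


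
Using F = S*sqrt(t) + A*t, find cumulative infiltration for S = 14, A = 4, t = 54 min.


F = S*sqrt(t) + A*t
F = 14*sqrt(54) + 4*54
F = 14*7.348469 + 216

318.8786 mm


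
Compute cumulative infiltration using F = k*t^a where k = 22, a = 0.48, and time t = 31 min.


F = k * t^a = 22 * 31^0.48
F = 22 * 5.198208

114.3606 mm


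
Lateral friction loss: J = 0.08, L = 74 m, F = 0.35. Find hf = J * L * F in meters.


hf = J * L * F = 0.08 * 74 * 0.35 = 2.0720 m

2.0720 m


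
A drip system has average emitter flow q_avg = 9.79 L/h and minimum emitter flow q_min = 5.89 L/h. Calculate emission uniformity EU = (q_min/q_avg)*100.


EU = (q_min/q_avg)*100 = (5.89/9.79)*100 = 60.1634%

60.1634 %


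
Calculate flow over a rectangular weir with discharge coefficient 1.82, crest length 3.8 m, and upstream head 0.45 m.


Q = C * L * H^(3/2) = 1.82 * 3.8 * 0.45^1.5 = 1.82 * 3.8 * 0.301869

2.0877 m^3/s


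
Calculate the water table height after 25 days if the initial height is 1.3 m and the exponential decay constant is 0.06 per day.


m = m0 * exp(-k*t)
m = 1.3 * exp(-0.06 * 25)
m = 1.3 * exp(-1.5000)

0.2901 m


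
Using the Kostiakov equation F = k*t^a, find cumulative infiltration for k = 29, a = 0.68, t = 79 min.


F = k * t^a = 29 * 79^0.68
F = 29 * 19.515803

565.9583 mm


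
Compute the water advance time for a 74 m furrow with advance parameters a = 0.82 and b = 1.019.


t = (L/a)^(1/b)
t = (74/0.82)^(1/1.019)
t = 90.243902^(1/1.019)

82.9770 min


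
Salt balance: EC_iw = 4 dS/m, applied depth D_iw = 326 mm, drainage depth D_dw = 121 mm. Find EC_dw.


EC_dw = EC_iw * D_iw / D_dw
EC_dw = 4 * 326 / 121
EC_dw = 1304 / 121

10.7769 dS/m


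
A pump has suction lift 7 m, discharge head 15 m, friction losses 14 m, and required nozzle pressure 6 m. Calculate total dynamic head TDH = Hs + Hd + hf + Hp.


TDH = Hs + Hd + hf + Hp = 7 + 15 + 14 + 6 = 42

42 m


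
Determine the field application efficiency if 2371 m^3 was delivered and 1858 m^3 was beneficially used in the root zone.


Ea = V_root / V_field * 100 = 1858 / 2371 * 100 = 78.3636%

78.3636 %


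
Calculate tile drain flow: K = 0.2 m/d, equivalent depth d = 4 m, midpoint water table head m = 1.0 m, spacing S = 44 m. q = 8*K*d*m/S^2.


q = 8*K*d*m/S^2
q = 8*0.2*4*1.0/44^2
q = 6.4000 / 1936

0.0033 m/d


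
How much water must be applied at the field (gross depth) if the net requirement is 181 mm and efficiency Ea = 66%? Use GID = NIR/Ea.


Ea = 66% = 0.66
GID = NIR / Ea = 181 / 0.66 = 274.2424 mm

274.2424 mm


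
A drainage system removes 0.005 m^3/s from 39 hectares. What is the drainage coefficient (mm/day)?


DC = Q * 86400 / (A * 10000) * 1000
DC = 0.005 * 86400 / (39 * 10000) * 1000
DC = 432000.0000 / 390000

1.1077 mm/day


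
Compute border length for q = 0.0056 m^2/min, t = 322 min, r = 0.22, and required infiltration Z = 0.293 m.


L = q*t/((1+r)*Z)
L = 0.0056*322/((1+0.22)*0.293)
L = 1.8032/0.35746

5.0445 m


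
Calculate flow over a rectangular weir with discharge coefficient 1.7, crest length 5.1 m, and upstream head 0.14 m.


Q = C * L * H^(3/2) = 1.7 * 5.1 * 0.14^1.5 = 1.7 * 5.1 * 0.052383

0.4542 m^3/s


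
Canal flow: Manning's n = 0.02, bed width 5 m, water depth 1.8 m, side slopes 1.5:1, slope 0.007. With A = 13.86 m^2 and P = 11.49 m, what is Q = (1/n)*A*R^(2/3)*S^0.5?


R = A/P = 13.86/11.49 = 1.206266
Q = (1/0.02) * 13.86 * 1.206266^(2/3) * 0.007^0.5

65.7019 m^3/s


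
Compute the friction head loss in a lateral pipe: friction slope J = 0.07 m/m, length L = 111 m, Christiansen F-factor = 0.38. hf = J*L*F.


hf = J * L * F = 0.07 * 111 * 0.38 = 2.9526 m

2.9526 m


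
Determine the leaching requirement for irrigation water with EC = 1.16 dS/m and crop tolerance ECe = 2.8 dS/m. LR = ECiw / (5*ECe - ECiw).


LR = ECiw / (5*ECe - ECiw)
LR = 1.16 / (5*2.8 - 1.16)
LR = 1.16 / 12.8400

0.0903


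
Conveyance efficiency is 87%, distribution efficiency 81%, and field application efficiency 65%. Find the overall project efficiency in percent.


Ec = 0.87, Eb = 0.81, Ea = 0.65
E = 0.87 * 0.81 * 0.65 * 100 = 45.8055%

45.8055 %


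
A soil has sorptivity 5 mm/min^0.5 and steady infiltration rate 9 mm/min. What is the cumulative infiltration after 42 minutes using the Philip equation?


F = S*sqrt(t) + A*t
F = 5*sqrt(42) + 9*42
F = 5*6.480741 + 378

410.4037 mm


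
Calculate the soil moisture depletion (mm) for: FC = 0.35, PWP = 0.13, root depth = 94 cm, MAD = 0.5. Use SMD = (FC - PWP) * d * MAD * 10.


SMD = (FC - PWP) * d * MAD * 10
SMD = (0.35 - 0.13) * 94 * 0.5 * 10
SMD = 0.2200 * 94 * 0.5 * 10

103.4000 mm


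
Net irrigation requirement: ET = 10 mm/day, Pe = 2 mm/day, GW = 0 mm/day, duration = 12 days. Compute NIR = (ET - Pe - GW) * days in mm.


Daily deficit = ET - Pe - GW = 10 - 2 - 0 = 8 mm/day
NIR = 8 * 12 = 96 mm

96.0000 mm


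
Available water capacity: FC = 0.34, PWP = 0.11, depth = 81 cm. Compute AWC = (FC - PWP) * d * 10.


AWC = (FC - PWP) * d * 10
AWC = (0.34 - 0.11) * 81 * 10
AWC = 0.2300 * 81 * 10

186.3000 mm


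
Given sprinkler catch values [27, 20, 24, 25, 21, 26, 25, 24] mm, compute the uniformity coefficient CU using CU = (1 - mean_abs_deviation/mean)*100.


mean = 24.000000 mm
MAD = 1.750000 mm
CU = (1 - 1.750000/24.000000)*100

92.7083 %


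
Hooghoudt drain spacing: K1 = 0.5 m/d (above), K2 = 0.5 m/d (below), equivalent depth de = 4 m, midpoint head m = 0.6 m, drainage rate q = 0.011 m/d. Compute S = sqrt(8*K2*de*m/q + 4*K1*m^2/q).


S^2 = 8*K2*de*m/q + 4*K1*m^2/q
S^2 = 8*0.5*4*0.6/0.011 + 4*0.5*0.6^2/0.011
S = sqrt(938.1818)

30.6298 m


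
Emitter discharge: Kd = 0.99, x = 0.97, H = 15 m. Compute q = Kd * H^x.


q = Kd * H^x = 0.99 * 15^0.97 = 0.99 * 13.829565

13.6913 L/h


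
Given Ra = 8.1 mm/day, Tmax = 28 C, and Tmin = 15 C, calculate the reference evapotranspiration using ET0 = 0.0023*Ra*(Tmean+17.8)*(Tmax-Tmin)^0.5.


Tmean = (Tmax + Tmin)/2 = (28 + 15)/2 = 21.5
ET0 = 0.0023 * 8.1 * (21.5 + 17.8) * sqrt(28 - 15)
ET0 = 0.0023 * 8.1 * 39.3 * 3.605551

2.6398 mm/day


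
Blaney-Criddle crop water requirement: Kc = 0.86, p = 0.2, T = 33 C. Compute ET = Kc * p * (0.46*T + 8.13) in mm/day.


ET = Kc * p * (0.46*T + 8.13)
ET = 0.86 * 0.2 * (0.46*33 + 8.13)
ET = 0.86 * 0.2 * 23.3100

4.0093 mm/day


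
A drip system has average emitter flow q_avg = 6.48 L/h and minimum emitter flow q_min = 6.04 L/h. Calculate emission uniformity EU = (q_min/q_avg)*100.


EU = (q_min/q_avg)*100 = (6.04/6.48)*100 = 93.2099%

93.2099 %


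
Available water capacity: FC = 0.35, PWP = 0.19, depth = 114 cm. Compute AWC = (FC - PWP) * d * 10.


AWC = (FC - PWP) * d * 10
AWC = (0.35 - 0.19) * 114 * 10
AWC = 0.1600 * 114 * 10

182.4000 mm


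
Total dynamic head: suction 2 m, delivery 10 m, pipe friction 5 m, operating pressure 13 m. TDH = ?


TDH = Hs + Hd + hf + Hp = 2 + 10 + 5 + 13 = 30

30 m


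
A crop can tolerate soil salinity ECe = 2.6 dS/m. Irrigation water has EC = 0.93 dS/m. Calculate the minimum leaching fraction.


LR = ECiw / (5*ECe - ECiw)
LR = 0.93 / (5*2.6 - 0.93)
LR = 0.93 / 12.0700

0.0771


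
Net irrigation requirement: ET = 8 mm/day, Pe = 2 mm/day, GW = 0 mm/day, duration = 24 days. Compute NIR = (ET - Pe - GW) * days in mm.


Daily deficit = ET - Pe - GW = 8 - 2 - 0 = 6 mm/day
NIR = 6 * 24 = 144 mm

144.0000 mm


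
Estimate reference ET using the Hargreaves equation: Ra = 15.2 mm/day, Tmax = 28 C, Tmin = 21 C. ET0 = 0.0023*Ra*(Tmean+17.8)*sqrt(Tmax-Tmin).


Tmean = (Tmax + Tmin)/2 = (28 + 21)/2 = 24.5
ET0 = 0.0023 * 15.2 * (24.5 + 17.8) * sqrt(28 - 21)
ET0 = 0.0023 * 15.2 * 42.3 * 2.645751

3.9126 mm/day


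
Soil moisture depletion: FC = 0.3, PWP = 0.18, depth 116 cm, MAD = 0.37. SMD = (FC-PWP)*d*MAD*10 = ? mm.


SMD = (FC - PWP) * d * MAD * 10
SMD = (0.3 - 0.18) * 116 * 0.37 * 10
SMD = 0.1200 * 116 * 0.37 * 10

51.5040 mm


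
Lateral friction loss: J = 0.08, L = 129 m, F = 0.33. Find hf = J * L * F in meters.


hf = J * L * F = 0.08 * 129 * 0.33 = 3.4056 m

3.4056 m


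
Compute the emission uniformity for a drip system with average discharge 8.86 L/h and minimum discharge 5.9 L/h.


EU = (q_min/q_avg)*100 = (5.9/8.86)*100 = 66.5914%

66.5914 %


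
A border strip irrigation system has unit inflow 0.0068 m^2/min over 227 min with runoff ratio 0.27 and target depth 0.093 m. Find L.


L = q*t/((1+r)*Z)
L = 0.0068*227/((1+0.27)*0.093)
L = 1.5436/0.11811

13.0692 m


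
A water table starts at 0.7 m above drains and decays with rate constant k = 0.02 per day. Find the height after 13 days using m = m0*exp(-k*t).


m = m0 * exp(-k*t)
m = 0.7 * exp(-0.02 * 13)
m = 0.7 * exp(-0.2600)

0.5397 m


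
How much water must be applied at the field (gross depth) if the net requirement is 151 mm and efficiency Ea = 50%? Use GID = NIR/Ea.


Ea = 50% = 0.5
GID = NIR / Ea = 151 / 0.5 = 302.0000 mm

302.0000 mm


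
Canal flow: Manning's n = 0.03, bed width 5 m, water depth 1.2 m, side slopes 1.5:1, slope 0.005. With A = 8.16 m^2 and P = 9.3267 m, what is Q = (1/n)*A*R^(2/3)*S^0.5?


R = A/P = 8.16/9.3267 = 0.874908
Q = (1/0.03) * 8.16 * 0.874908^(2/3) * 0.005^0.5

17.5939 m^3/s


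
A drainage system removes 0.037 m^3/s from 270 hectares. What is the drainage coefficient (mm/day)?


DC = Q * 86400 / (A * 10000) * 1000
DC = 0.037 * 86400 / (270 * 10000) * 1000
DC = 3196800.0000 / 2700000

1.1840 mm/day


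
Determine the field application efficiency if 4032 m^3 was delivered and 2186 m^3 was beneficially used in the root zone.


Ea = V_root / V_field * 100 = 2186 / 4032 * 100 = 54.2163%

54.2163 %


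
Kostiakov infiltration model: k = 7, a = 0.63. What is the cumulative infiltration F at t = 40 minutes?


F = k * t^a = 7 * 40^0.63
F = 7 * 10.216398

71.5148 mm


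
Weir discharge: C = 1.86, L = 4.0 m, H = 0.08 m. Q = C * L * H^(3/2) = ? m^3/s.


Q = C * L * H^(3/2) = 1.86 * 4.0 * 0.08^1.5 = 1.86 * 4.0 * 0.022627

0.1683 m^3/s


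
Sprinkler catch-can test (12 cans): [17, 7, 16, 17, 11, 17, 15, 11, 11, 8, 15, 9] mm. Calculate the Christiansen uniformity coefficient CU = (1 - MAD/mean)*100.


mean = 12.833333 mm
MAD = 3.333333 mm
CU = (1 - 3.333333/12.833333)*100

74.0260 %


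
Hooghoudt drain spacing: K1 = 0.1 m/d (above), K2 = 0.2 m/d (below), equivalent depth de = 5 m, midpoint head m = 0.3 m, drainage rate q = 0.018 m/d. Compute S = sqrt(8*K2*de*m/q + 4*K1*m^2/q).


S^2 = 8*K2*de*m/q + 4*K1*m^2/q
S^2 = 8*0.2*5*0.3/0.018 + 4*0.1*0.3^2/0.018
S = sqrt(135.3333)

11.6333 m


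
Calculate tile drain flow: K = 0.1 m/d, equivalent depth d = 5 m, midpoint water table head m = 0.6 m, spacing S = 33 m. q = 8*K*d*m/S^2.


q = 8*K*d*m/S^2
q = 8*0.1*5*0.6/33^2
q = 2.4000 / 1089

0.0022 m/d


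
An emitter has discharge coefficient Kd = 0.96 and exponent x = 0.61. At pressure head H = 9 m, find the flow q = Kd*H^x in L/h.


q = Kd * H^x = 0.96 * 9^0.61 = 0.96 * 3.820216

3.6674 L/h


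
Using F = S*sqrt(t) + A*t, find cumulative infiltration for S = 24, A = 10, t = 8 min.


F = S*sqrt(t) + A*t
F = 24*sqrt(8) + 10*8
F = 24*2.828427 + 80

147.8822 mm


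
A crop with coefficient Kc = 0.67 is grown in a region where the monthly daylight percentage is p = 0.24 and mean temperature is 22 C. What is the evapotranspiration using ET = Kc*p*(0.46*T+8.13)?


ET = Kc * p * (0.46*T + 8.13)
ET = 0.67 * 0.24 * (0.46*22 + 8.13)
ET = 0.67 * 0.24 * 18.2500

2.9346 mm/day


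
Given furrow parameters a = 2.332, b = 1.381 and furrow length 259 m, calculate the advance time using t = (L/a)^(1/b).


t = (L/a)^(1/b)
t = (259/2.332)^(1/1.381)
t = 111.063465^(1/1.381)

30.2848 min


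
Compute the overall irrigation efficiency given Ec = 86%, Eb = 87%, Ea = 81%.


Ec = 0.86, Eb = 0.87, Ea = 0.81
E = 0.86 * 0.87 * 0.81 * 100 = 60.6042%

60.6042 %


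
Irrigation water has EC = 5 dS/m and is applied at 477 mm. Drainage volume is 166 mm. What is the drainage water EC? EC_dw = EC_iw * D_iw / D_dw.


EC_dw = EC_iw * D_iw / D_dw
EC_dw = 5 * 477 / 166
EC_dw = 2385 / 166

14.3675 dS/m


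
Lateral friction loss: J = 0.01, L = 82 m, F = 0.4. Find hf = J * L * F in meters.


hf = J * L * F = 0.01 * 82 * 0.4 = 0.3280 m

0.3280 m


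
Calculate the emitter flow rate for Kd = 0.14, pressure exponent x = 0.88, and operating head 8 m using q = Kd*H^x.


q = Kd * H^x = 0.14 * 8^0.88 = 0.14 * 6.233317

0.8727 L/h


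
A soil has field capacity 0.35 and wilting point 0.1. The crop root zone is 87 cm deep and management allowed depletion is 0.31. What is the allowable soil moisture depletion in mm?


SMD = (FC - PWP) * d * MAD * 10
SMD = (0.35 - 0.1) * 87 * 0.31 * 10
SMD = 0.2500 * 87 * 0.31 * 10

67.4250 mm


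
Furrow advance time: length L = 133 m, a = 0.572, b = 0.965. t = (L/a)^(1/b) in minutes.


t = (L/a)^(1/b)
t = (133/0.572)^(1/0.965)
t = 232.517483^(1/0.965)

283.3255 min


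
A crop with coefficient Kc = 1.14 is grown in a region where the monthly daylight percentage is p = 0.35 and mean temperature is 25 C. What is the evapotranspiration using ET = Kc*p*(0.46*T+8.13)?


ET = Kc * p * (0.46*T + 8.13)
ET = 1.14 * 0.35 * (0.46*25 + 8.13)
ET = 1.14 * 0.35 * 19.6300

7.8324 mm/day


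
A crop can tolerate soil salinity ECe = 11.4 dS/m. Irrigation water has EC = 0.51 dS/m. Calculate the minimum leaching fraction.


LR = ECiw / (5*ECe - ECiw)
LR = 0.51 / (5*11.4 - 0.51)
LR = 0.51 / 56.4900

0.0090


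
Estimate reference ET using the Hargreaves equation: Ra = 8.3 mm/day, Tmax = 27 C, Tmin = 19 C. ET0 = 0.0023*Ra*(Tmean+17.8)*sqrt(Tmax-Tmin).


Tmean = (Tmax + Tmin)/2 = (27 + 19)/2 = 23.0
ET0 = 0.0023 * 8.3 * (23.0 + 17.8) * sqrt(27 - 19)
ET0 = 0.0023 * 8.3 * 40.8 * 2.828427

2.2030 mm/day


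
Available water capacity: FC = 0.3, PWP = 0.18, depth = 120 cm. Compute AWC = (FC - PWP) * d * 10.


AWC = (FC - PWP) * d * 10
AWC = (0.3 - 0.18) * 120 * 10
AWC = 0.1200 * 120 * 10

144.0000 mm


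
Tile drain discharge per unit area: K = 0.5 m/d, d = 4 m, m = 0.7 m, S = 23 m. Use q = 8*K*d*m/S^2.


q = 8*K*d*m/S^2
q = 8*0.5*4*0.7/23^2
q = 11.2000 / 529

0.0212 m/d


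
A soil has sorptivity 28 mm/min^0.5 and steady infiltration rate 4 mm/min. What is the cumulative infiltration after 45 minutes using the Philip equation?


F = S*sqrt(t) + A*t
F = 28*sqrt(45) + 4*45
F = 28*6.708204 + 180

367.8297 mm


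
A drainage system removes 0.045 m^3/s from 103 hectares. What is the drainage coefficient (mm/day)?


DC = Q * 86400 / (A * 10000) * 1000
DC = 0.045 * 86400 / (103 * 10000) * 1000
DC = 3888000.0000 / 1030000

3.7748 mm/day


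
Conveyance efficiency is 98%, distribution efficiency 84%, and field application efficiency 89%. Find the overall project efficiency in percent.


Ec = 0.98, Eb = 0.84, Ea = 0.89
E = 0.98 * 0.84 * 0.89 * 100 = 73.2648%

73.2648 %


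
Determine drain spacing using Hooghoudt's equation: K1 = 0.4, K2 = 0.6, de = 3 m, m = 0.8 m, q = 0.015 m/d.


S^2 = 8*K2*de*m/q + 4*K1*m^2/q
S^2 = 8*0.6*3*0.8/0.015 + 4*0.4*0.8^2/0.015
S = sqrt(836.2667)

28.9183 m


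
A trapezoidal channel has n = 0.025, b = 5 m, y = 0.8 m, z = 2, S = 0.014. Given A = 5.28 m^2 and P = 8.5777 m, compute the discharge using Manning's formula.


R = A/P = 5.28/8.5777 = 0.615550
Q = (1/0.025) * 5.28 * 0.615550^(2/3) * 0.014^0.5

18.0828 m^3/s


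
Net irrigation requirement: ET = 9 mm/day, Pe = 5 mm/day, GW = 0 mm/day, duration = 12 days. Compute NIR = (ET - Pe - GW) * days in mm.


Daily deficit = ET - Pe - GW = 9 - 5 - 0 = 4 mm/day
NIR = 4 * 12 = 48 mm

48.0000 mm


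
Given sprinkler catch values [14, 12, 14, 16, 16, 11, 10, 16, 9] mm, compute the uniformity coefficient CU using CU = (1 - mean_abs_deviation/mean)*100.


mean = 13.111111 mm
MAD = 2.320988 mm
CU = (1 - 2.320988/13.111111)*100

82.2975 %


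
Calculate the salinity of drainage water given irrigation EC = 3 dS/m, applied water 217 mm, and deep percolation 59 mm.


EC_dw = EC_iw * D_iw / D_dw
EC_dw = 3 * 217 / 59
EC_dw = 651 / 59

11.0339 dS/m


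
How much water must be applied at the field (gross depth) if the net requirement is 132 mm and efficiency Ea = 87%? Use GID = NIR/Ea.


Ea = 87% = 0.87
GID = NIR / Ea = 132 / 0.87 = 151.7241 mm

151.7241 mm


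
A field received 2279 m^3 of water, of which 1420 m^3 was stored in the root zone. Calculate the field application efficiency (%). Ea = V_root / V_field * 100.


Ea = V_root / V_field * 100 = 1420 / 2279 * 100 = 62.3080%

62.3080 %


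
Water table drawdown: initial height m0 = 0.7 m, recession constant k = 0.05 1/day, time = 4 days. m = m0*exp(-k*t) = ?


m = m0 * exp(-k*t)
m = 0.7 * exp(-0.05 * 4)
m = 0.7 * exp(-0.2000)

0.5731 m


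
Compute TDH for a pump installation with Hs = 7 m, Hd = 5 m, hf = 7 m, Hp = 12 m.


TDH = Hs + Hd + hf + Hp = 7 + 5 + 7 + 12 = 31

31 m


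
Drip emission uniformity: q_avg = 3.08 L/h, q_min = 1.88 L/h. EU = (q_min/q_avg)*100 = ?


EU = (q_min/q_avg)*100 = (1.88/3.08)*100 = 61.0390%

61.0390 %


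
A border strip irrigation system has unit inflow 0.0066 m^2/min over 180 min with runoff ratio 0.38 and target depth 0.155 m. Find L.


L = q*t/((1+r)*Z)
L = 0.0066*180/((1+0.38)*0.155)
L = 1.188/0.2139

5.5540 m


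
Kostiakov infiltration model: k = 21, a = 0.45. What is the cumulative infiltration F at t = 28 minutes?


F = k * t^a = 21 * 28^0.45
F = 21 * 4.479413

94.0677 mm


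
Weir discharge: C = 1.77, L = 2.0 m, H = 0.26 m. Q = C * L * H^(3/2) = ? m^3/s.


Q = C * L * H^(3/2) = 1.77 * 2.0 * 0.26^1.5 = 1.77 * 2.0 * 0.132575

0.4693 m^3/s


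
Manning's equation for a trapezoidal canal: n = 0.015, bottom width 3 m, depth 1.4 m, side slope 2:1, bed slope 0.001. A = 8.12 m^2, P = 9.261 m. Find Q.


R = A/P = 8.12/9.261 = 0.876795
Q = (1/0.015) * 8.12 * 0.876795^(2/3) * 0.001^0.5

15.6818 m^3/s


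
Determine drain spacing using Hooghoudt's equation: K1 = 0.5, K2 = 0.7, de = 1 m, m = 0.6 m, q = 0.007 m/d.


S^2 = 8*K2*de*m/q + 4*K1*m^2/q
S^2 = 8*0.7*1*0.6/0.007 + 4*0.5*0.6^2/0.007
S = sqrt(582.8571)

24.1424 m
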